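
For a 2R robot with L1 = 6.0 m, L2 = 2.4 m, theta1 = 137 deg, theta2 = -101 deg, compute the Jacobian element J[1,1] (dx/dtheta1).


J[1,1] = -L1*sin(t1) - L2*sin(t1+t2)
= -6.0*sin(137) - 2.4*sin(36)
= -5.5027


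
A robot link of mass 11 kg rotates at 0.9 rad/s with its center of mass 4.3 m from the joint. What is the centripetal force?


F = m * omega^2 * r
= 11 * 0.9^2 * 4.3
= 11 * 0.81 * 4.3
= 38.313 N


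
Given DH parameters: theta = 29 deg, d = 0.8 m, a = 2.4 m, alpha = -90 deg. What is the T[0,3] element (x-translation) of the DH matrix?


T[0,3] = a * cos(theta)
= 2.4 * cos(29 deg)
= 2.4 * 0.8746
= 2.0991


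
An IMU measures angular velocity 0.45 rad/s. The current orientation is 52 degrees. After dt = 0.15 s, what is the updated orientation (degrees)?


delta_theta = w * dt = 0.45 * 0.15 = 0.0675 rad
= 3.8675 deg
theta_new = 52 + 3.8675 = 55.8675 deg


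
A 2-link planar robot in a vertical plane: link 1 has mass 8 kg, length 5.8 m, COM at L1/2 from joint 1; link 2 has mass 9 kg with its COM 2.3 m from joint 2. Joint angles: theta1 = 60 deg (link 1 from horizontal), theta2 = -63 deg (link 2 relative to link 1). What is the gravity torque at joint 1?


Horizontal distance from joint 1 to link-1 COM:
  x_c1 = (L1/2)*cos(t1) = 2.9 * 0.5 = 1.45 m
Horizontal distance from joint 1 to link-2 COM:
  x_c2 = L1*cos(t1) + Lc2*cos(t1+t2)
       = 5.8*0.5 + 2.3*0.9986 = 5.1968 m
tau1 = m1*g*x_c1 + m2*g*x_c2
     = 8*9.81*1.45 + 9*9.81*5.1968
     = 113.796 + 458.8297
     = 572.6257 Nm


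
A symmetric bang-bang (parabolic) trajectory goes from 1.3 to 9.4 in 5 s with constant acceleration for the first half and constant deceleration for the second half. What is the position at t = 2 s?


Symmetric rest-to-rest: each phase covers (pf-p0)/2 in time T/2. 0.5*a*(T/2)^2 = (pf-p0)/2 => a = 4*(pf-p0)/T^2
a = 4*(9.4-1.3)/5^2 = 1.296
t = 2 is in the acceleration phase (t <= T/2).
p = p0 + 0.5*a*t^2 = 1.3 + 0.5*1.296*2^2
= 3.892


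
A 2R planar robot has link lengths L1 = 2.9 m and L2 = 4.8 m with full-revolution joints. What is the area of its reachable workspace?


r_max = L1 + L2 = 7.7 m
r_min = |L1 - L2| = 1.9 m
Area = pi*(r_max^2 - r_min^2)
= pi*(59.29 - 3.61)
= pi * 55.68
= 174.9239 m^2


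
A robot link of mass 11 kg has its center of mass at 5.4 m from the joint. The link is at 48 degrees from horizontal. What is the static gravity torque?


tau = m*g*L*cos(angle)
= 11 * 9.81 * 5.4 * cos(48 deg)
= 11 * 9.81 * 5.4 * 0.6691
= 389.9118 Nm


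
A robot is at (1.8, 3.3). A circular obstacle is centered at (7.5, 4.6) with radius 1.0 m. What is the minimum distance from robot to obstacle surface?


center_dist = sqrt((1.8-7.5)^2 + (3.3-4.6)^2)
= sqrt(32.49 + 1.69)
= 5.8464
min_dist = center_dist - radius = 5.8464 - 1.0 = 4.8464 m


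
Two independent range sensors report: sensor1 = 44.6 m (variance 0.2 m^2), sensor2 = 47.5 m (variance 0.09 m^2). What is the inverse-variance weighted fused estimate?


w1 = (1/var1) / (1/var1 + 1/var2)
   = 5.0 / (5.0 + 11.1111) = 0.3103
w2 = 1 - w1 = 0.6897
fused = w1*s1 + w2*s2 = 13.8414 + 32.7586
= 46.6 m


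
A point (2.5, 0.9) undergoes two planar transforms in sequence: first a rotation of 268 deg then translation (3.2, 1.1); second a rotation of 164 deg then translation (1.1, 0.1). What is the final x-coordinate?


After transform 1:
x1 = cos(268)*2.5 - sin(268)*0.9 + 3.2 = 4.0122
y1 = sin(268)*2.5 + cos(268)*0.9 + 1.1 = -1.4299
After transform 2:
x2 = cos(164)*4.0122 - sin(164)*-1.4299 + 1.1
= -2.3626


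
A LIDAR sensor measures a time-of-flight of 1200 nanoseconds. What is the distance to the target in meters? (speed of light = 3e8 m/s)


tof = 1200 ns = 1.2e-06 s
dist = c * tof / 2
= 3e8 * 1.2e-06 / 2
= 180.0 m


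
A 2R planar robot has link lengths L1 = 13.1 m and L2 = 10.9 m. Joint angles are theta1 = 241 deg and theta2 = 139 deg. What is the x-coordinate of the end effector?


Convert angles to radians: theta1 = 4.2062, theta2 = 2.426
x = L1*cos(theta1) + L2*cos(theta1+theta2)
x = -6.351 + 10.2426
x = 3.8916


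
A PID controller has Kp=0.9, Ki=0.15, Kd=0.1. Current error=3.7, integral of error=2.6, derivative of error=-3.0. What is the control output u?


u = Kp*e + Ki*int(e) + Kd*de/dt
= 0.9*3.7 + 0.15*2.6 + 0.1*(-3.0)
= 3.33 + 0.39 + -0.3
= 3.42


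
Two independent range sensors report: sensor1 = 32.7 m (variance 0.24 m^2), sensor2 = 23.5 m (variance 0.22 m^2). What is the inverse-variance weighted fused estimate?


w1 = (1/var1) / (1/var1 + 1/var2)
   = 4.1667 / (4.1667 + 4.5455) = 0.4783
w2 = 1 - w1 = 0.5217
fused = w1*s1 + w2*s2 = 15.6391 + 12.2609
= 27.9 m


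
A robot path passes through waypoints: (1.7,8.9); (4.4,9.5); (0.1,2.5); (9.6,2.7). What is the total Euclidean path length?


Segment lengths:
  seg1 = sqrt((2.7)^2 + (0.6)^2) = 2.7659
  seg2 = sqrt((-4.3)^2 + (-7.0)^2) = 8.2152
  seg3 = sqrt((9.5)^2 + (0.2)^2) = 9.5021
Total = 20.4832


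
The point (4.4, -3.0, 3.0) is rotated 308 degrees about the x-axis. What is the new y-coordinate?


Rotation about x-axis: y' = y*cos(theta) - z*sin(theta)
= -3.0 * 0.6157 - 3.0 * -0.788
= 0.517


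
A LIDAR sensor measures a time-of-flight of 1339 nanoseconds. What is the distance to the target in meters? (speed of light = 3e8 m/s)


tof = 1339 ns = 1.339e-06 s
dist = c * tof / 2
= 3e8 * 1.339e-06 / 2
= 200.85 m


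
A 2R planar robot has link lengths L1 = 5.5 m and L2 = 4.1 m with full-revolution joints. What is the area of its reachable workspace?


r_max = L1 + L2 = 9.6 m
r_min = |L1 - L2| = 1.4 m
Area = pi*(r_max^2 - r_min^2)
= pi*(92.16 - 1.96)
= pi * 90.2
= 283.3717 m^2


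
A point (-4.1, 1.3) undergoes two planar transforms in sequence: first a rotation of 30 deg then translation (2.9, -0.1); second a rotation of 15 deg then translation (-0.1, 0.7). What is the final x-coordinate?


After transform 1:
x1 = cos(30)*-4.1 - sin(30)*1.3 + 2.9 = -1.3007
y1 = sin(30)*-4.1 + cos(30)*1.3 + -0.1 = -1.0242
After transform 2:
x2 = cos(15)*-1.3007 - sin(15)*-1.0242 + -0.1
= -1.0913


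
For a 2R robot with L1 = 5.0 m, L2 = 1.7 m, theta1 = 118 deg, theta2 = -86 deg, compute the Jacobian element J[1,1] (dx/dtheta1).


J[1,1] = -L1*sin(t1) - L2*sin(t1+t2)
= -5.0*sin(118) - 1.7*sin(32)
= -5.3156


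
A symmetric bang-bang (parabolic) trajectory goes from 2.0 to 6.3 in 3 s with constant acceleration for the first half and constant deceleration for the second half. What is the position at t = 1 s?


Symmetric rest-to-rest: each phase covers (pf-p0)/2 in time T/2. 0.5*a*(T/2)^2 = (pf-p0)/2 => a = 4*(pf-p0)/T^2
a = 4*(6.3-2.0)/3^2 = 1.9111
t = 1 is in the acceleration phase (t <= T/2).
p = p0 + 0.5*a*t^2 = 2.0 + 0.5*1.9111*1^2
= 2.9556


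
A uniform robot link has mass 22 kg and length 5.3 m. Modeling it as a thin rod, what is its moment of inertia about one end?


I = (1/3) * m * L^2
= (1/3) * 22 * 5.3^2
= 0.333333 * 22 * 28.09
= 205.9933 kg*m^2


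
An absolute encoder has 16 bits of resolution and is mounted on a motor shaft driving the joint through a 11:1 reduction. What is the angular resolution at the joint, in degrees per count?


counts = 2^16 = 65536
effective counts at joint = 65536 * 11 = 720896
resolution = 360 / 720896
= 4.9938e-04 deg/count


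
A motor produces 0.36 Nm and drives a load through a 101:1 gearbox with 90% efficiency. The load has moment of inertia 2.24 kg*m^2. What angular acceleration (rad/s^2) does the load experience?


tau_out = tau_motor * N * eta
= 0.36 * 101 * 0.9 = 32.724 Nm
alpha = tau_out / I = 32.724 / 2.24
= 14.6089 rad/s^2


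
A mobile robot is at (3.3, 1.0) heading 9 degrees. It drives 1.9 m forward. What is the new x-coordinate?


x_new = x0 + d*cos(theta)
= 3.3 + 1.9*cos(9)
= 3.3 + 1.8766
= 5.1766


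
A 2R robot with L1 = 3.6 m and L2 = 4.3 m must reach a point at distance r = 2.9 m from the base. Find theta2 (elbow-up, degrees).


cos(theta2) = (r^2 - L1^2 - L2^2) / (2*L1*L2)
cos(theta2) = (8.41 - 12.96 - 18.49) / 30.96
cos(theta2) = -0.744186
theta2 = 138.0892 degrees


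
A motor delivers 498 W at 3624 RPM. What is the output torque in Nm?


omega = 3624 * 2*pi/60 = 379.5044 rad/s
tau = P / omega = 498 / 379.5044
= 1.3122 Nm


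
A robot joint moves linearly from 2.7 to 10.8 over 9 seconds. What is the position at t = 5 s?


s = t/T = 5/9 = 0.5556
p(t) = p0 + (pf-p0)*s
= 2.7 + (10.8 - 2.7) * 0.5556
= 7.2


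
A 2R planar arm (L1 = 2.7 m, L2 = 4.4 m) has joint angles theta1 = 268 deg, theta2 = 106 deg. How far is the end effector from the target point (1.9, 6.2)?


End effector via forward kinematics:
x = L1*cos(t1) + L2*cos(t1+t2) = 4.1751
y = L1*sin(t1) + L2*sin(t1+t2) = -1.6339
Distance to target:
d = sqrt((1.9 - 4.1751)^2 + (6.2 - -1.6339)^2)
= sqrt(5.176 + 61.37)
= 8.1576 m


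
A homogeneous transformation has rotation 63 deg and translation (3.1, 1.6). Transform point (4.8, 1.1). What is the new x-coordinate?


x' = cos(theta)*px - sin(theta)*py + tx
= 0.454*4.8 - 0.891*1.1 + 3.1
= 4.299


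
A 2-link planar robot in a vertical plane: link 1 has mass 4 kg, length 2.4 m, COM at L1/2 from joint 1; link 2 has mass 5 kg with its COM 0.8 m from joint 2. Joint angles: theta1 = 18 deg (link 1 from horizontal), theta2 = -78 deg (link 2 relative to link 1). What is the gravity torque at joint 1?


Horizontal distance from joint 1 to link-1 COM:
  x_c1 = (L1/2)*cos(t1) = 1.2 * 0.9511 = 1.1413 m
Horizontal distance from joint 1 to link-2 COM:
  x_c2 = L1*cos(t1) + Lc2*cos(t1+t2)
       = 2.4*0.9511 + 0.8*0.5 = 2.6825 m
tau1 = m1*g*x_c1 + m2*g*x_c2
     = 4*9.81*1.1413 + 5*9.81*2.6825
     = 44.7833 + 131.5784
     = 176.3617 Nm


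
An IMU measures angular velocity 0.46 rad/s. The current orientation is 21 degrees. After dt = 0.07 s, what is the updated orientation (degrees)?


delta_theta = w * dt = 0.46 * 0.07 = 0.0322 rad
= 1.8449 deg
theta_new = 21 + 1.8449 = 22.8449 deg


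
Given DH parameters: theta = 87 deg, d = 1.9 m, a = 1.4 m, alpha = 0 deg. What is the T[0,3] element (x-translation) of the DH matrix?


T[0,3] = a * cos(theta)
= 1.4 * cos(87 deg)
= 1.4 * 0.0523
= 0.0733


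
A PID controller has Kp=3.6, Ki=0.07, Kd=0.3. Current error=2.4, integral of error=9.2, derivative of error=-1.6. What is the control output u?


u = Kp*e + Ki*int(e) + Kd*de/dt
= 3.6*2.4 + 0.07*9.2 + 0.3*(-1.6)
= 8.64 + 0.644 + -0.48
= 8.804


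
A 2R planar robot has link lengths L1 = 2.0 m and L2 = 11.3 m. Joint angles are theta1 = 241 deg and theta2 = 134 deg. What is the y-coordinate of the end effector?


Convert angles to radians: theta1 = 4.2062, theta2 = 2.3387
y = L1*sin(theta1) + L2*sin(theta1+theta2)
y = -1.7492 + 2.9247
y = 1.1754


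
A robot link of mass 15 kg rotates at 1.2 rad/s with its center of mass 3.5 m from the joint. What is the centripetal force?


F = m * omega^2 * r
= 15 * 1.2^2 * 3.5
= 15 * 1.44 * 3.5
= 75.6 N


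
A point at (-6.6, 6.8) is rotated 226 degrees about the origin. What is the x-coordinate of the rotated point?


x' = x*cos(theta) - y*sin(theta)
cos(226 deg) = -0.6947, sin(226 deg) = -0.7193
x' = -6.6 * -0.6947 - 6.8 * -0.7193
= 4.5847 - -4.8915
= 9.4763


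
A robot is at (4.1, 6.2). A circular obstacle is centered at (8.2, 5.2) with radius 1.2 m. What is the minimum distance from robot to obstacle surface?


center_dist = sqrt((4.1-8.2)^2 + (6.2-5.2)^2)
= sqrt(16.81 + 1.0)
= 4.2202
min_dist = center_dist - radius = 4.2202 - 1.2 = 3.0202 m


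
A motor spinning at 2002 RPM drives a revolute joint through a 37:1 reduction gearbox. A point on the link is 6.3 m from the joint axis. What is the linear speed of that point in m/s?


omega_motor = 2002 * 2*pi/60 = 209.6489 rad/s
omega_joint = omega_motor / 37 = 5.6662 rad/s
v = omega_joint * r = 5.6662 * 6.3
= 35.697 m/s


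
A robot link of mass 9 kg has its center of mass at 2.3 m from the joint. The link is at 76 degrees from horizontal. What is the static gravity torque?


tau = m*g*L*cos(angle)
= 9 * 9.81 * 2.3 * cos(76 deg)
= 9 * 9.81 * 2.3 * 0.2419
= 49.1264 Nm


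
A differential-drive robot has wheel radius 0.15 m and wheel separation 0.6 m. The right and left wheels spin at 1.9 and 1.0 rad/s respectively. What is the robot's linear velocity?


vR = r*wR = 0.15*1.9 = 0.285 m/s
vL = r*wL = 0.15*1.0 = 0.15 m/s
v = (vR+vL)/2 = 0.2175 m/s
omega = (vR-vL)/L = 0.225 rad/s
linear velocity = 0.2175 m/s


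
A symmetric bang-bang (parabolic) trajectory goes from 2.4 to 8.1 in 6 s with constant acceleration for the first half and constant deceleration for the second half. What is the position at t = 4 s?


Symmetric rest-to-rest: each phase covers (pf-p0)/2 in time T/2. 0.5*a*(T/2)^2 = (pf-p0)/2 => a = 4*(pf-p0)/T^2
a = 4*(8.1-2.4)/6^2 = 0.6333
t = 4 is in the deceleration phase (t > T/2).
p = pf - 0.5*a*(T-t)^2 = 8.1 - 0.5*0.6333*2^2
= 6.8333


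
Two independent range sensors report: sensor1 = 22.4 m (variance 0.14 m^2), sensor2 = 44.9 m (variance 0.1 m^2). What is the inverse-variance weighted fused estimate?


w1 = (1/var1) / (1/var1 + 1/var2)
   = 7.1429 / (7.1429 + 10.0) = 0.4167
w2 = 1 - w1 = 0.5833
fused = w1*s1 + w2*s2 = 9.3333 + 26.1917
= 35.525 m


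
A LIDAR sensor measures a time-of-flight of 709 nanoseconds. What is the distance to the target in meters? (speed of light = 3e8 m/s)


tof = 709 ns = 7.09e-07 s
dist = c * tof / 2
= 3e8 * 7.09e-07 / 2
= 106.35 m


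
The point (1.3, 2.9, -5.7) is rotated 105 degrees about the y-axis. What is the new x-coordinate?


Rotation about y-axis: x' = x*cos(theta) + z*sin(theta)
= 1.3 * -0.2588 + -5.7 * 0.9659
= -5.8422


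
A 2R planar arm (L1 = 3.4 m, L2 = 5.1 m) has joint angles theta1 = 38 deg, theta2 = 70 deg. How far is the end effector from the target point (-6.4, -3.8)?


End effector via forward kinematics:
x = L1*cos(t1) + L2*cos(t1+t2) = 1.1032
y = L1*sin(t1) + L2*sin(t1+t2) = 6.9436
Distance to target:
d = sqrt((-6.4 - 1.1032)^2 + (-3.8 - 6.9436)^2)
= sqrt(56.2988 + 115.4257)
= 13.1044 m


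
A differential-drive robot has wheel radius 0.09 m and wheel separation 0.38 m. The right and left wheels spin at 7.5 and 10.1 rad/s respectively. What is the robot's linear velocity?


vR = r*wR = 0.09*7.5 = 0.675 m/s
vL = r*wL = 0.09*10.1 = 0.909 m/s
v = (vR+vL)/2 = 0.792 m/s
omega = (vR-vL)/L = -0.6158 rad/s
linear velocity = 0.792 m/s


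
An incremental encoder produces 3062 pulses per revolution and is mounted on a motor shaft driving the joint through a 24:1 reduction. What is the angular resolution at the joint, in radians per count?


counts per rev = 3062
effective counts at joint = 3062 * 24 = 73488
resolution = 2*pi / 73488
= 8.5499e-05 rad/count


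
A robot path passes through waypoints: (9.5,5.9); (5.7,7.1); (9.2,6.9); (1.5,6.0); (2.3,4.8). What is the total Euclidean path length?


Segment lengths:
  seg1 = sqrt((-3.8)^2 + (1.2)^2) = 3.985
  seg2 = sqrt((3.5)^2 + (-0.2)^2) = 3.5057
  seg3 = sqrt((-7.7)^2 + (-0.9)^2) = 7.7524
  seg4 = sqrt((0.8)^2 + (-1.2)^2) = 1.4422
Total = 16.6853


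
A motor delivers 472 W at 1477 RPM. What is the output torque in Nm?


omega = 1477 * 2*pi/60 = 154.6711 rad/s
tau = P / omega = 472 / 154.6711
= 3.0516 Nm


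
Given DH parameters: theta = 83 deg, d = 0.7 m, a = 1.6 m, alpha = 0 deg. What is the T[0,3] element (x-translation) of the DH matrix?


T[0,3] = a * cos(theta)
= 1.6 * cos(83 deg)
= 1.6 * 0.1219
= 0.195


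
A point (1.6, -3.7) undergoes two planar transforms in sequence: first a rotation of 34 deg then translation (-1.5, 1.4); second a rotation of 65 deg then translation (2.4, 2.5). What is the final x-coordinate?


After transform 1:
x1 = cos(34)*1.6 - sin(34)*-3.7 + -1.5 = 1.8955
y1 = sin(34)*1.6 + cos(34)*-3.7 + 1.4 = -0.7727
After transform 2:
x2 = cos(65)*1.8955 - sin(65)*-0.7727 + 2.4
= 3.9014


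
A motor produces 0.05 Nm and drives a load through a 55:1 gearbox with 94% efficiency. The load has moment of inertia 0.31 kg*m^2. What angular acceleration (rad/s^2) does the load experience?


tau_out = tau_motor * N * eta
= 0.05 * 55 * 0.94 = 2.585 Nm
alpha = tau_out / I = 2.585 / 0.31
= 8.3387 rad/s^2


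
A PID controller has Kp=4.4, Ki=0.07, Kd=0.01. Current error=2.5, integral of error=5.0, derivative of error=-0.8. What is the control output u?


u = Kp*e + Ki*int(e) + Kd*de/dt
= 4.4*2.5 + 0.07*5.0 + 0.01*(-0.8)
= 11.0 + 0.35 + -0.008
= 11.342


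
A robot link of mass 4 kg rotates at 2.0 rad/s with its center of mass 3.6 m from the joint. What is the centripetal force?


F = m * omega^2 * r
= 4 * 2.0^2 * 3.6
= 4 * 4.0 * 3.6
= 57.6 N


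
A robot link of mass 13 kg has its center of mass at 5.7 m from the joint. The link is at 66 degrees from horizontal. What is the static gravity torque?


tau = m*g*L*cos(angle)
= 13 * 9.81 * 5.7 * cos(66 deg)
= 13 * 9.81 * 5.7 * 0.4067
= 295.6654 Nm


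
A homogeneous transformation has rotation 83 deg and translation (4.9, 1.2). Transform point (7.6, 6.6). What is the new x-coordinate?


x' = cos(theta)*px - sin(theta)*py + tx
= 0.1219*7.6 - 0.9925*6.6 + 4.9
= -0.7246


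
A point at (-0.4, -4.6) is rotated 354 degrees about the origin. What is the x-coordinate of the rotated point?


x' = x*cos(theta) - y*sin(theta)
cos(354 deg) = 0.9945, sin(354 deg) = -0.1045
x' = -0.4 * 0.9945 - -4.6 * -0.1045
= -0.3978 - 0.4808
= -0.8786


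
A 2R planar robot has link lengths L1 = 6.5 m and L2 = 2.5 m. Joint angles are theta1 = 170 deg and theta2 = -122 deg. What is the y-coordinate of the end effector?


Convert angles to radians: theta1 = 2.9671, theta2 = -2.1293
y = L1*sin(theta1) + L2*sin(theta1+theta2)
y = 1.1287 + 1.8579
y = 2.9866


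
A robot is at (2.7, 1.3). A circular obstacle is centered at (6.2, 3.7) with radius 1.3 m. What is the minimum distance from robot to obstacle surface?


center_dist = sqrt((2.7-6.2)^2 + (1.3-3.7)^2)
= sqrt(12.25 + 5.76)
= 4.2438
min_dist = center_dist - radius = 4.2438 - 1.3 = 2.9438 m


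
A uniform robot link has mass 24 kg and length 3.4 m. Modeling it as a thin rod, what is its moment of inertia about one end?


I = (1/3) * m * L^2
= (1/3) * 24 * 3.4^2
= 0.333333 * 24 * 11.56
= 92.48 kg*m^2


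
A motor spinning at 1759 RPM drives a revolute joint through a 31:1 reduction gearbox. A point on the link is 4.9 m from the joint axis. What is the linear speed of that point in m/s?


omega_motor = 1759 * 2*pi/60 = 184.202 rad/s
omega_joint = omega_motor / 31 = 5.942 rad/s
v = omega_joint * r = 5.942 * 4.9
= 29.1158 m/s


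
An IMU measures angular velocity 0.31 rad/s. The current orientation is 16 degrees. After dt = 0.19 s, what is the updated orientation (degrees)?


delta_theta = w * dt = 0.31 * 0.19 = 0.0589 rad
= 3.3747 deg
theta_new = 16 + 3.3747 = 19.3747 deg


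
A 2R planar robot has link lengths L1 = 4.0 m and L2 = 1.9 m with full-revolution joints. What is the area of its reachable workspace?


r_max = L1 + L2 = 5.9 m
r_min = |L1 - L2| = 2.1 m
Area = pi*(r_max^2 - r_min^2)
= pi*(34.81 - 4.41)
= pi * 30.4
= 95.5044 m^2


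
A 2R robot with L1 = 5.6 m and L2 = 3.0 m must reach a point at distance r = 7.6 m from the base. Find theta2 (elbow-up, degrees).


cos(theta2) = (r^2 - L1^2 - L2^2) / (2*L1*L2)
cos(theta2) = (57.76 - 31.36 - 9.0) / 33.6
cos(theta2) = 0.517857
theta2 = 58.8114 degrees


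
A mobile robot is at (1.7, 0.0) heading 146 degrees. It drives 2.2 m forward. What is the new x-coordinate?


x_new = x0 + d*cos(theta)
= 1.7 + 2.2*cos(146)
= 1.7 + -1.8239
= -0.1239


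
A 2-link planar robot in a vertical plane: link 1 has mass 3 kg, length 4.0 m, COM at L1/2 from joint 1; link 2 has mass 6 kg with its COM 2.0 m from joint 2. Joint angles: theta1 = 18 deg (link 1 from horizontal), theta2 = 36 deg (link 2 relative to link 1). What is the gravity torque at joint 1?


Horizontal distance from joint 1 to link-1 COM:
  x_c1 = (L1/2)*cos(t1) = 2.0 * 0.9511 = 1.9021 m
Horizontal distance from joint 1 to link-2 COM:
  x_c2 = L1*cos(t1) + Lc2*cos(t1+t2)
       = 4.0*0.9511 + 2.0*0.5878 = 4.9798 m
tau1 = m1*g*x_c1 + m2*g*x_c2
     = 3*9.81*1.9021 + 6*9.81*4.9798
     = 55.9792 + 293.1108
     = 349.09 Nm


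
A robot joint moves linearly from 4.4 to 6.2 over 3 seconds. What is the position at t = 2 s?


s = t/T = 2/3 = 0.6667
p(t) = p0 + (pf-p0)*s
= 4.4 + (6.2 - 4.4) * 0.6667
= 5.6


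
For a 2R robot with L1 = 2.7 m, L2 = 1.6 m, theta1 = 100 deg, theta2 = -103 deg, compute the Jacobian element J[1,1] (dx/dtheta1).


J[1,1] = -L1*sin(t1) - L2*sin(t1+t2)
= -2.7*sin(100) - 1.6*sin(-3)
= -2.5752


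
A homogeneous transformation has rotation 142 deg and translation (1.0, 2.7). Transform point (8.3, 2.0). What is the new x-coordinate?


x' = cos(theta)*px - sin(theta)*py + tx
= -0.788*8.3 - 0.6157*2.0 + 1.0
= -6.7718


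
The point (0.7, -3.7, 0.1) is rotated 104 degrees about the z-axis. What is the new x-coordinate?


Rotation about z-axis: x' = x*cos(theta) - y*sin(theta)
= 0.7 * -0.2419 - -3.7 * 0.9703
= 3.4207


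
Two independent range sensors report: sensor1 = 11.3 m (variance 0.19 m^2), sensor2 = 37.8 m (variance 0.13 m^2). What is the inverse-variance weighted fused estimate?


w1 = (1/var1) / (1/var1 + 1/var2)
   = 5.2632 / (5.2632 + 7.6923) = 0.4063
w2 = 1 - w1 = 0.5938
fused = w1*s1 + w2*s2 = 4.5906 + 22.4437
= 27.0344 m


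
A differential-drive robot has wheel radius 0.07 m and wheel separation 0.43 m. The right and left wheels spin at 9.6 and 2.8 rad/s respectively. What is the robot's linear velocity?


vR = r*wR = 0.07*9.6 = 0.672 m/s
vL = r*wL = 0.07*2.8 = 0.196 m/s
v = (vR+vL)/2 = 0.434 m/s
omega = (vR-vL)/L = 1.107 rad/s
linear velocity = 0.434 m/s


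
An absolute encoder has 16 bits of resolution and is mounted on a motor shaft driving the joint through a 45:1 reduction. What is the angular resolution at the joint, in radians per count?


counts = 2^16 = 65536
effective counts at joint = 65536 * 45 = 2949120
resolution = 2*pi / 2949120
= 2.1305e-06 rad/count


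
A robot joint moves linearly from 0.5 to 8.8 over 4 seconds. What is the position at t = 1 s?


s = t/T = 1/4 = 0.25
p(t) = p0 + (pf-p0)*s
= 0.5 + (8.8 - 0.5) * 0.25
= 2.575


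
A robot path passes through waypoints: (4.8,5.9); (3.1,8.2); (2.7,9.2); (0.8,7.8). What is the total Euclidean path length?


Segment lengths:
  seg1 = sqrt((-1.7)^2 + (2.3)^2) = 2.8601
  seg2 = sqrt((-0.4)^2 + (1.0)^2) = 1.077
  seg3 = sqrt((-1.9)^2 + (-1.4)^2) = 2.3601
Total = 6.2972


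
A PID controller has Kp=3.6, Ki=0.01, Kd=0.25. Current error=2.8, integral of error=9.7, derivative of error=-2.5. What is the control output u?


u = Kp*e + Ki*int(e) + Kd*de/dt
= 3.6*2.8 + 0.01*9.7 + 0.25*(-2.5)
= 10.08 + 0.097 + -0.625
= 9.552


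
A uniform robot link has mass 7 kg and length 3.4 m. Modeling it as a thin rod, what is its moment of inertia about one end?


I = (1/3) * m * L^2
= (1/3) * 7 * 3.4^2
= 0.333333 * 7 * 11.56
= 26.9733 kg*m^2


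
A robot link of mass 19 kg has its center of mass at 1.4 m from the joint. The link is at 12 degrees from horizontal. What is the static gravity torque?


tau = m*g*L*cos(angle)
= 19 * 9.81 * 1.4 * cos(12 deg)
= 19 * 9.81 * 1.4 * 0.9781
= 255.2437 Nm


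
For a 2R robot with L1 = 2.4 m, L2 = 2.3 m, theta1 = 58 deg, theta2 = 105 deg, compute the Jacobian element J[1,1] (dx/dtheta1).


J[1,1] = -L1*sin(t1) - L2*sin(t1+t2)
= -2.4*sin(58) - 2.3*sin(163)
= -2.7078


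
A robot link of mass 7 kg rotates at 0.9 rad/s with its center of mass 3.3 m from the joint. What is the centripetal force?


F = m * omega^2 * r
= 7 * 0.9^2 * 3.3
= 7 * 0.81 * 3.3
= 18.711 N


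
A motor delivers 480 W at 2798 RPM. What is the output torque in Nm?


omega = 2798 * 2*pi/60 = 293.0059 rad/s
tau = P / omega = 480 / 293.0059
= 1.6382 Nm


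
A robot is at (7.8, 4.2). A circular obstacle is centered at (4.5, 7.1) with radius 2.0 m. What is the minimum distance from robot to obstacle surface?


center_dist = sqrt((7.8-4.5)^2 + (4.2-7.1)^2)
= sqrt(10.89 + 8.41)
= 4.3932
min_dist = center_dist - radius = 4.3932 - 2.0 = 2.3932 m


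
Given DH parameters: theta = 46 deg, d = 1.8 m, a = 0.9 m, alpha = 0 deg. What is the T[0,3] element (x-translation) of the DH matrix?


T[0,3] = a * cos(theta)
= 0.9 * cos(46 deg)
= 0.9 * 0.6947
= 0.6252


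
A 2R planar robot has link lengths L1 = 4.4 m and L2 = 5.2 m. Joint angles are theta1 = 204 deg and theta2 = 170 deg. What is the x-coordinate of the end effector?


Convert angles to radians: theta1 = 3.5605, theta2 = 2.9671
x = L1*cos(theta1) + L2*cos(theta1+theta2)
x = -4.0196 + 5.0455
x = 1.0259


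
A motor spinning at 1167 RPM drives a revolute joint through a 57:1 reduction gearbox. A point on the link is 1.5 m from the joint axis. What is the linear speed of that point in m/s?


omega_motor = 1167 * 2*pi/60 = 122.208 rad/s
omega_joint = omega_motor / 57 = 2.144 rad/s
v = omega_joint * r = 2.144 * 1.5
= 3.216 m/s


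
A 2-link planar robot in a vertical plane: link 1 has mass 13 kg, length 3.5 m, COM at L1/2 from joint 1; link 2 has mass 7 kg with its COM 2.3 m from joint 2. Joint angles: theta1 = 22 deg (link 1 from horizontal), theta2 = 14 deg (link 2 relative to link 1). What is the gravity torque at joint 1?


Horizontal distance from joint 1 to link-1 COM:
  x_c1 = (L1/2)*cos(t1) = 1.75 * 0.9272 = 1.6226 m
Horizontal distance from joint 1 to link-2 COM:
  x_c2 = L1*cos(t1) + Lc2*cos(t1+t2)
       = 3.5*0.9272 + 2.3*0.809 = 5.1059 m
tau1 = m1*g*x_c1 + m2*g*x_c2
     = 13*9.81*1.6226 + 7*9.81*5.1059
     = 206.9266 + 350.621
     = 557.5475 Nm


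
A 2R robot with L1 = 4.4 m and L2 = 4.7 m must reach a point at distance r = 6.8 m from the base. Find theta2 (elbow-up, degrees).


cos(theta2) = (r^2 - L1^2 - L2^2) / (2*L1*L2)
cos(theta2) = (46.24 - 19.36 - 22.09) / 41.36
cos(theta2) = 0.115812
theta2 = 83.3495 degrees


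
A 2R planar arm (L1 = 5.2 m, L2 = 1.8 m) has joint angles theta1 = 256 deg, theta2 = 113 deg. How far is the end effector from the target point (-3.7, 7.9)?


End effector via forward kinematics:
x = L1*cos(t1) + L2*cos(t1+t2) = 0.5198
y = L1*sin(t1) + L2*sin(t1+t2) = -4.764
Distance to target:
d = sqrt((-3.7 - 0.5198)^2 + (7.9 - -4.764)^2)
= sqrt(17.8071 + 160.3758)
= 13.3485 m


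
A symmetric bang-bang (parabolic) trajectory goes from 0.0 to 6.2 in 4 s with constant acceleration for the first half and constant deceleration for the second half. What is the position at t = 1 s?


Symmetric rest-to-rest: each phase covers (pf-p0)/2 in time T/2. 0.5*a*(T/2)^2 = (pf-p0)/2 => a = 4*(pf-p0)/T^2
a = 4*(6.2-0.0)/4^2 = 1.55
t = 1 is in the acceleration phase (t <= T/2).
p = p0 + 0.5*a*t^2 = 0.0 + 0.5*1.55*1^2
= 0.775


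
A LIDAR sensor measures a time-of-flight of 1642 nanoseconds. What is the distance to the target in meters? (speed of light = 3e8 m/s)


tof = 1642 ns = 1.642e-06 s
dist = c * tof / 2
= 3e8 * 1.642e-06 / 2
= 246.3 m


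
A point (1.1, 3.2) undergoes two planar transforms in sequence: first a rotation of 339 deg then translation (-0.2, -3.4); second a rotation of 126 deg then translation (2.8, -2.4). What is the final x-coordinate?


After transform 1:
x1 = cos(339)*1.1 - sin(339)*3.2 + -0.2 = 1.9737
y1 = sin(339)*1.1 + cos(339)*3.2 + -3.4 = -0.8067
After transform 2:
x2 = cos(126)*1.9737 - sin(126)*-0.8067 + 2.8
= 2.2926


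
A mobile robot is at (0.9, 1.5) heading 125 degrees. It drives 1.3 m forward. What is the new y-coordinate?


y_new = y0 + d*sin(theta)
= 1.5 + 1.3*sin(125)
= 1.5 + 1.0649
= 2.5649


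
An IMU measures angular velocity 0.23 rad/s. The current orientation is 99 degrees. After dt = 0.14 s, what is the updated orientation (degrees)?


delta_theta = w * dt = 0.23 * 0.14 = 0.0322 rad
= 1.8449 deg
theta_new = 99 + 1.8449 = 100.8449 deg


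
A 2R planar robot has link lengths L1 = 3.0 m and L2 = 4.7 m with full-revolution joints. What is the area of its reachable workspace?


r_max = L1 + L2 = 7.7 m
r_min = |L1 - L2| = 1.7 m
Area = pi*(r_max^2 - r_min^2)
= pi*(59.29 - 2.89)
= pi * 56.4
= 177.1858 m^2


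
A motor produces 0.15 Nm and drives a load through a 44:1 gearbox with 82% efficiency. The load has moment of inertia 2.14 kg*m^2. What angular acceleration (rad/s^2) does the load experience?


tau_out = tau_motor * N * eta
= 0.15 * 44 * 0.82 = 5.412 Nm
alpha = tau_out / I = 5.412 / 2.14
= 2.529 rad/s^2


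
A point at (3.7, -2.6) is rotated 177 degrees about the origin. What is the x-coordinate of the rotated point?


x' = x*cos(theta) - y*sin(theta)
cos(177 deg) = -0.9986, sin(177 deg) = 0.0523
x' = 3.7 * -0.9986 - -2.6 * 0.0523
= -3.6949 - -0.1361
= -3.5589


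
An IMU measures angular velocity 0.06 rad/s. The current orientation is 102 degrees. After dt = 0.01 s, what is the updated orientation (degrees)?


delta_theta = w * dt = 0.06 * 0.01 = 0.0006 rad
= 0.0344 deg
theta_new = 102 + 0.0344 = 102.0344 deg


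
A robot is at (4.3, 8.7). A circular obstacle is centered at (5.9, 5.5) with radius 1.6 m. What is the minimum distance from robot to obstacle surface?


center_dist = sqrt((4.3-5.9)^2 + (8.7-5.5)^2)
= sqrt(2.56 + 10.24)
= 3.5777
min_dist = center_dist - radius = 3.5777 - 1.6 = 1.9777 m


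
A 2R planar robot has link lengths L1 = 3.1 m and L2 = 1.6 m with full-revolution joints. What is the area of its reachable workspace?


r_max = L1 + L2 = 4.7 m
r_min = |L1 - L2| = 1.5 m
Area = pi*(r_max^2 - r_min^2)
= pi*(22.09 - 2.25)
= pi * 19.84
= 62.3292 m^2


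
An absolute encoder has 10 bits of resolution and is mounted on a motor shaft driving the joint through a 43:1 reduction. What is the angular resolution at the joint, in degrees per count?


counts = 2^10 = 1024
effective counts at joint = 1024 * 43 = 44032
resolution = 360 / 44032
= 0.0082 deg/count


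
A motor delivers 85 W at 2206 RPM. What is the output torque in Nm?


omega = 2206 * 2*pi/60 = 231.0118 rad/s
tau = P / omega = 85 / 231.0118
= 0.3679 Nm


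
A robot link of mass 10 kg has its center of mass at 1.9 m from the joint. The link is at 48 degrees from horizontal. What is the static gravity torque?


tau = m*g*L*cos(angle)
= 10 * 9.81 * 1.9 * cos(48 deg)
= 10 * 9.81 * 1.9 * 0.6691
= 124.7193 Nm


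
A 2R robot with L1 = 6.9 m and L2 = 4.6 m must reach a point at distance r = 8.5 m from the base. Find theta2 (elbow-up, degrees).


cos(theta2) = (r^2 - L1^2 - L2^2) / (2*L1*L2)
cos(theta2) = (72.25 - 47.61 - 21.16) / 63.48
cos(theta2) = 0.05482
theta2 = 86.8574 degrees


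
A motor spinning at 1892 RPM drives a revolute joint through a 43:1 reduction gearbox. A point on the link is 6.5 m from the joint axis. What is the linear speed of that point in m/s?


omega_motor = 1892 * 2*pi/60 = 198.1298 rad/s
omega_joint = omega_motor / 43 = 4.6077 rad/s
v = omega_joint * r = 4.6077 * 6.5
= 29.9498 m/s


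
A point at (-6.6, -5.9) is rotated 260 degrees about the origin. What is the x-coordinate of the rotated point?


x' = x*cos(theta) - y*sin(theta)
cos(260 deg) = -0.1736, sin(260 deg) = -0.9848
x' = -6.6 * -0.1736 - -5.9 * -0.9848
= 1.1461 - 5.8104
= -4.6643


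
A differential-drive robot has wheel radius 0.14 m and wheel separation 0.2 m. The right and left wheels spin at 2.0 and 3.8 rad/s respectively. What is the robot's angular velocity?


vR = r*wR = 0.14*2.0 = 0.28 m/s
vL = r*wL = 0.14*3.8 = 0.532 m/s
v = (vR+vL)/2 = 0.406 m/s
omega = (vR-vL)/L = -1.26 rad/s
angular velocity = -1.26 rad/s


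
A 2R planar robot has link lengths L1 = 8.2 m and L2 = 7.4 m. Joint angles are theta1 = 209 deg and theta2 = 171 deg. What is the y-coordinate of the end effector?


Convert angles to radians: theta1 = 3.6477, theta2 = 2.9845
y = L1*sin(theta1) + L2*sin(theta1+theta2)
y = -3.9754 + 2.5309
y = -1.4445


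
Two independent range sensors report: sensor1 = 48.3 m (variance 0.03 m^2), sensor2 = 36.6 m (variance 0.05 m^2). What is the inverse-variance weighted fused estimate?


w1 = (1/var1) / (1/var1 + 1/var2)
   = 33.3333 / (33.3333 + 20.0) = 0.625
w2 = 1 - w1 = 0.375
fused = w1*s1 + w2*s2 = 30.1875 + 13.725
= 43.9125 m


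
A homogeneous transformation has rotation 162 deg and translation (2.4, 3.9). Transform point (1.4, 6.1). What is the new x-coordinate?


x' = cos(theta)*px - sin(theta)*py + tx
= -0.9511*1.4 - 0.309*6.1 + 2.4
= -0.8165


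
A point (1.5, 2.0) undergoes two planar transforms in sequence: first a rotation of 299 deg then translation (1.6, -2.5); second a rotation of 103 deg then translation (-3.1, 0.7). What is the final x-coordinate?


After transform 1:
x1 = cos(299)*1.5 - sin(299)*2.0 + 1.6 = 4.0765
y1 = sin(299)*1.5 + cos(299)*2.0 + -2.5 = -2.8423
After transform 2:
x2 = cos(103)*4.0765 - sin(103)*-2.8423 + -3.1
= -1.2475


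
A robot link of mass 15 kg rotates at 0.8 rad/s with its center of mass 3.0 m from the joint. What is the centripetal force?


F = m * omega^2 * r
= 15 * 0.8^2 * 3.0
= 15 * 0.64 * 3.0
= 28.8 N


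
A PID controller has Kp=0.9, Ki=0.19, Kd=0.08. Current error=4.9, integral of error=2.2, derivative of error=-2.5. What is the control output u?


u = Kp*e + Ki*int(e) + Kd*de/dt
= 0.9*4.9 + 0.19*2.2 + 0.08*(-2.5)
= 4.41 + 0.418 + -0.2
= 4.628


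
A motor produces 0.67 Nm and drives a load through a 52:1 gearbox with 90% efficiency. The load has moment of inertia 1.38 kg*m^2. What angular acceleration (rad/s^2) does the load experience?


tau_out = tau_motor * N * eta
= 0.67 * 52 * 0.9 = 31.356 Nm
alpha = tau_out / I = 31.356 / 1.38
= 22.7217 rad/s^2


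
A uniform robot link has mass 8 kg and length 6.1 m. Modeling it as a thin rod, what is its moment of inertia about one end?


I = (1/3) * m * L^2
= (1/3) * 8 * 6.1^2
= 0.333333 * 8 * 37.21
= 99.2267 kg*m^2


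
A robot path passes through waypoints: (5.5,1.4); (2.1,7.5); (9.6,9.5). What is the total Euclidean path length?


Segment lengths:
  seg1 = sqrt((-3.4)^2 + (6.1)^2) = 6.9836
  seg2 = sqrt((7.5)^2 + (2.0)^2) = 7.7621
Total = 14.7456


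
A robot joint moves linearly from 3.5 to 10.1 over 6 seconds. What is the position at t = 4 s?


s = t/T = 4/6 = 0.6667
p(t) = p0 + (pf-p0)*s
= 3.5 + (10.1 - 3.5) * 0.6667
= 7.9


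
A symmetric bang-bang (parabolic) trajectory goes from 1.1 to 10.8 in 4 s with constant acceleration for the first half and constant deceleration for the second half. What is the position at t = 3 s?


Symmetric rest-to-rest: each phase covers (pf-p0)/2 in time T/2. 0.5*a*(T/2)^2 = (pf-p0)/2 => a = 4*(pf-p0)/T^2
a = 4*(10.8-1.1)/4^2 = 2.425
t = 3 is in the deceleration phase (t > T/2).
p = pf - 0.5*a*(T-t)^2 = 10.8 - 0.5*2.425*1^2
= 9.5875


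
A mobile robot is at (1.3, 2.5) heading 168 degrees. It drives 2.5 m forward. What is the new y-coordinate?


y_new = y0 + d*sin(theta)
= 2.5 + 2.5*sin(168)
= 2.5 + 0.5198
= 3.0198


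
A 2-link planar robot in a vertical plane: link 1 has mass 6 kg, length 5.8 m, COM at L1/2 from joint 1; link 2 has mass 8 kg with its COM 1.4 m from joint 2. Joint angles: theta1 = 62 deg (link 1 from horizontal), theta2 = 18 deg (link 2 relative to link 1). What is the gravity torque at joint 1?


Horizontal distance from joint 1 to link-1 COM:
  x_c1 = (L1/2)*cos(t1) = 2.9 * 0.4695 = 1.3615 m
Horizontal distance from joint 1 to link-2 COM:
  x_c2 = L1*cos(t1) + Lc2*cos(t1+t2)
       = 5.8*0.4695 + 1.4*0.1736 = 2.966 m
tau1 = m1*g*x_c1 + m2*g*x_c2
     = 6*9.81*1.3615 + 8*9.81*2.966
     = 80.136 + 232.775
     = 312.911 Nm


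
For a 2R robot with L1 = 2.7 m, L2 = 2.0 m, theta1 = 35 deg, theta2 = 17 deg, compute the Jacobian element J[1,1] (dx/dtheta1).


J[1,1] = -L1*sin(t1) - L2*sin(t1+t2)
= -2.7*sin(35) - 2.0*sin(52)
= -3.1247


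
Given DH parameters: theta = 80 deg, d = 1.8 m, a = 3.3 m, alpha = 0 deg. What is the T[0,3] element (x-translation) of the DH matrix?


T[0,3] = a * cos(theta)
= 3.3 * cos(80 deg)
= 3.3 * 0.1736
= 0.573


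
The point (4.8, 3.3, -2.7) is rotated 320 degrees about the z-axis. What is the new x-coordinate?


Rotation about z-axis: x' = x*cos(theta) - y*sin(theta)
= 4.8 * 0.766 - 3.3 * -0.6428
= 5.7982


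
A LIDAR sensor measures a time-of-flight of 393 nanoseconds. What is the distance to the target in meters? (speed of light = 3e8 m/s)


tof = 393 ns = 3.93e-07 s
dist = c * tof / 2
= 3e8 * 3.93e-07 / 2
= 58.95 m


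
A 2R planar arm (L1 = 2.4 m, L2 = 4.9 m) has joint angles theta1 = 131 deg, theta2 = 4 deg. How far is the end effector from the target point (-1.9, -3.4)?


End effector via forward kinematics:
x = L1*cos(t1) + L2*cos(t1+t2) = -5.0394
y = L1*sin(t1) + L2*sin(t1+t2) = 5.2761
Distance to target:
d = sqrt((-1.9 - -5.0394)^2 + (-3.4 - 5.2761)^2)
= sqrt(9.8556 + 75.2752)
= 9.2266 m


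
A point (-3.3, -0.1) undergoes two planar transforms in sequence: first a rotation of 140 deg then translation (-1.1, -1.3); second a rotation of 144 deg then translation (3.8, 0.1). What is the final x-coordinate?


After transform 1:
x1 = cos(140)*-3.3 - sin(140)*-0.1 + -1.1 = 1.4922
y1 = sin(140)*-3.3 + cos(140)*-0.1 + -1.3 = -3.3446
After transform 2:
x2 = cos(144)*1.4922 - sin(144)*-3.3446 + 3.8
= 4.5587


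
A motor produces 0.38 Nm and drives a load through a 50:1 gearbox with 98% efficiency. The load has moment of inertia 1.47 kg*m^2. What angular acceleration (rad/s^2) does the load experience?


tau_out = tau_motor * N * eta
= 0.38 * 50 * 0.98 = 18.62 Nm
alpha = tau_out / I = 18.62 / 1.47
= 12.6667 rad/s^2


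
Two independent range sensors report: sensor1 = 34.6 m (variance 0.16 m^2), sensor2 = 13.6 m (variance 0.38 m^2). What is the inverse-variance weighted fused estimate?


w1 = (1/var1) / (1/var1 + 1/var2)
   = 6.25 / (6.25 + 2.6316) = 0.7037
w2 = 1 - w1 = 0.2963
fused = w1*s1 + w2*s2 = 24.3481 + 4.0296
= 28.3778 m


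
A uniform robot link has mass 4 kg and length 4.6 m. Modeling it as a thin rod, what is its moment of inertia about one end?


I = (1/3) * m * L^2
= (1/3) * 4 * 4.6^2
= 0.333333 * 4 * 21.16
= 28.2133 kg*m^2


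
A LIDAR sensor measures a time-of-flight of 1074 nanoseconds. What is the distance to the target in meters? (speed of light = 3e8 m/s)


tof = 1074 ns = 1.074e-06 s
dist = c * tof / 2
= 3e8 * 1.074e-06 / 2
= 161.1 m


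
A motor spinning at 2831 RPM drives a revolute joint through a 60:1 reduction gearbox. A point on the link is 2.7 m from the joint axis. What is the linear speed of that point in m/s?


omega_motor = 2831 * 2*pi/60 = 296.4616 rad/s
omega_joint = omega_motor / 60 = 4.941 rad/s
v = omega_joint * r = 4.941 * 2.7
= 13.3408 m/s


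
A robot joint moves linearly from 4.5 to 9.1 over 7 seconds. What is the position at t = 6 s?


s = t/T = 6/7 = 0.8571
p(t) = p0 + (pf-p0)*s
= 4.5 + (9.1 - 4.5) * 0.8571
= 8.4429


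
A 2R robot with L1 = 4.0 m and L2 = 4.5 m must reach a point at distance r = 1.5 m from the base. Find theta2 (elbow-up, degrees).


cos(theta2) = (r^2 - L1^2 - L2^2) / (2*L1*L2)
cos(theta2) = (2.25 - 16.0 - 20.25) / 36.0
cos(theta2) = -0.944444
theta2 = 160.8119 degrees


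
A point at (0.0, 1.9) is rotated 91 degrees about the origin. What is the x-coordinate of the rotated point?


x' = x*cos(theta) - y*sin(theta)
cos(91 deg) = -0.0175, sin(91 deg) = 0.9998
x' = 0.0 * -0.0175 - 1.9 * 0.9998
= -0.0 - 1.8997
= -1.8997


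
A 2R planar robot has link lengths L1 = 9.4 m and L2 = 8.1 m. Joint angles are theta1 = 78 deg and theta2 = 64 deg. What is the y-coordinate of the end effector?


Convert angles to radians: theta1 = 1.3614, theta2 = 1.117
y = L1*sin(theta1) + L2*sin(theta1+theta2)
y = 9.1946 + 4.9869
y = 14.1814


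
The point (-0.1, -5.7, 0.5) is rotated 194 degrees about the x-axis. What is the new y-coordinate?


Rotation about x-axis: y' = y*cos(theta) - z*sin(theta)
= -5.7 * -0.9703 - 0.5 * -0.2419
= 5.6516
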